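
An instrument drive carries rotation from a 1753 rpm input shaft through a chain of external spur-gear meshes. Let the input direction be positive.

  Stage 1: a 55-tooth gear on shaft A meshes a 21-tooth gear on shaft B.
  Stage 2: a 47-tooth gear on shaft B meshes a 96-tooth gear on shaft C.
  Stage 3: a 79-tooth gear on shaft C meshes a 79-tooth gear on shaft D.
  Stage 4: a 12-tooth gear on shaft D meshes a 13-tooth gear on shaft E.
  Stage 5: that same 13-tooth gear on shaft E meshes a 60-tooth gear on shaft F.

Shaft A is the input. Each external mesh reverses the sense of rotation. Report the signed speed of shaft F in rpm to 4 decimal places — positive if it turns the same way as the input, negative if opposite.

-449.5541 rpm (opposite to input, |ω| = 449.5541 rpm)

Stage 1 [55T→21T]: ω = 1753.0000×55/21 = 4591.1905 rpm, dir flips to −; running = −4591.1905
Stage 2 [47T→96T]: ω = 4591.1905×47/96 = 2247.7703 rpm, dir flips to +; running = +2247.7703
Stage 3 [79T→79T]: ω = 2247.7703×79/79 = 2247.7703 rpm, dir flips to −; running = −2247.7703
Stage 4 [12T→13T]: ω = 2247.7703×12/13 = 2074.8649 rpm, dir flips to +; running = +2074.8649
Stage 5 [13T→60T]: ω = 2074.8649×13/60 = 449.5541 rpm, dir flips to −; running = −449.5541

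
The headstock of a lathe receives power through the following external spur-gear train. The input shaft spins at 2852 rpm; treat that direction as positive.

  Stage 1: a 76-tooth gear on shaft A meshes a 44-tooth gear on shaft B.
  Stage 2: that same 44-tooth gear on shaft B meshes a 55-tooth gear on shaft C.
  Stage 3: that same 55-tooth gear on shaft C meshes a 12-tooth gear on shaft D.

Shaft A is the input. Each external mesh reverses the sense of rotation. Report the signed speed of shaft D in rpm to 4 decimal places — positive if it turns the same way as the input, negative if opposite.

Stage 1 [76T→44T]: ω = 2852.0000×76/44 = 4926.1818 rpm, dir flips to −; running = −4926.1818
Stage 2 [44T→55T]: ω = 4926.1818×44/55 = 3940.9455 rpm, dir flips to +; running = +3940.9455
Stage 3 [55T→12T]: ω = 3940.9455×55/12 = 18062.6667 rpm, dir flips to −; running = −18062.6667

-18062.6667 rpm (opposite to input, |ω| = 18062.6667 rpm)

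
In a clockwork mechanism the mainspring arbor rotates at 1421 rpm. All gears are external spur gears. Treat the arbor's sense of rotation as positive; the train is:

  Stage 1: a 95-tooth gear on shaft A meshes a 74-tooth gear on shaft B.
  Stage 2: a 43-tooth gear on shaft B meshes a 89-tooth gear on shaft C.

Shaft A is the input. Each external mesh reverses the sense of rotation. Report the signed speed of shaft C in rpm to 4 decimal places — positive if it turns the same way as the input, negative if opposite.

+881.3825 rpm (same as input, |ω| = 881.3825 rpm)

Stage 1 [95T→74T]: ω = 1421.0000×95/74 = 1824.2568 rpm, dir flips to −; running = −1824.2568
Stage 2 [43T→89T]: ω = 1824.2568×43/89 = 881.3825 rpm, dir flips to +; running = +881.3825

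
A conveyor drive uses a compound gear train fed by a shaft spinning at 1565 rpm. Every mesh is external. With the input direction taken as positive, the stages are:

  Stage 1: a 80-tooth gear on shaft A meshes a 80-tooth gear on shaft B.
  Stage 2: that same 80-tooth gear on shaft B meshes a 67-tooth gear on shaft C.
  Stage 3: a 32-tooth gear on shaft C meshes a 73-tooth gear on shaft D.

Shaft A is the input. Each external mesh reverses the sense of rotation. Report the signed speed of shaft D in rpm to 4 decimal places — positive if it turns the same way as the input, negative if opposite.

-819.1372 rpm (opposite to input, |ω| = 819.1372 rpm)

Stage 1 [80T→80T]: ω = 1565.0000×80/80 = 1565.0000 rpm, dir flips to −; running = −1565.0000
Stage 2 [80T→67T]: ω = 1565.0000×80/67 = 1868.6567 rpm, dir flips to +; running = +1868.6567
Stage 3 [32T→73T]: ω = 1868.6567×32/73 = 819.1372 rpm, dir flips to −; running = −819.1372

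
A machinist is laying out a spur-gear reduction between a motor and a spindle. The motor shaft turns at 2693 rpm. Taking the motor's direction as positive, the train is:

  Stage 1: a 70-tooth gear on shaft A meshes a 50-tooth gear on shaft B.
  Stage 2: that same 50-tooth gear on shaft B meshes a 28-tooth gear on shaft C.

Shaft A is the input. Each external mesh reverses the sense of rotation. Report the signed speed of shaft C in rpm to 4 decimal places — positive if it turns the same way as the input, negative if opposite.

+6732.5000 rpm (same as input, |ω| = 6732.5000 rpm)

Stage 1 [70T→50T]: ω = 2693.0000×70/50 = 3770.2000 rpm, dir flips to −; running = −3770.2000
Stage 2 [50T→28T]: ω = 3770.2000×50/28 = 6732.5000 rpm, dir flips to +; running = +6732.5000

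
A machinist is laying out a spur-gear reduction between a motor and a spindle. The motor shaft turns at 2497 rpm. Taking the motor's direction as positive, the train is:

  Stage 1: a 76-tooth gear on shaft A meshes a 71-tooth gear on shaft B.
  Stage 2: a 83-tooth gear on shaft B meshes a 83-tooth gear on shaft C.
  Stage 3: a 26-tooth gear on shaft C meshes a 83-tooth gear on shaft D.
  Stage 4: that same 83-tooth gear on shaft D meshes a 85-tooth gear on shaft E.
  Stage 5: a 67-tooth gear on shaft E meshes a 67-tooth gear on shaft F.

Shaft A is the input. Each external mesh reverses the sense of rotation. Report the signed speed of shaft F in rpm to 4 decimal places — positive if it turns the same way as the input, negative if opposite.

-817.5761 rpm (opposite to input, |ω| = 817.5761 rpm)

Stage 1 [76T→71T]: ω = 2497.0000×76/71 = 2672.8451 rpm, dir flips to −; running = −2672.8451
Stage 2 [83T→83T]: ω = 2672.8451×83/83 = 2672.8451 rpm, dir flips to +; running = +2672.8451
Stage 3 [26T→83T]: ω = 2672.8451×26/83 = 837.2768 rpm, dir flips to −; running = −837.2768
Stage 4 [83T→85T]: ω = 837.2768×83/85 = 817.5761 rpm, dir flips to +; running = +817.5761
Stage 5 [67T→67T]: ω = 817.5761×67/67 = 817.5761 rpm, dir flips to −; running = −817.5761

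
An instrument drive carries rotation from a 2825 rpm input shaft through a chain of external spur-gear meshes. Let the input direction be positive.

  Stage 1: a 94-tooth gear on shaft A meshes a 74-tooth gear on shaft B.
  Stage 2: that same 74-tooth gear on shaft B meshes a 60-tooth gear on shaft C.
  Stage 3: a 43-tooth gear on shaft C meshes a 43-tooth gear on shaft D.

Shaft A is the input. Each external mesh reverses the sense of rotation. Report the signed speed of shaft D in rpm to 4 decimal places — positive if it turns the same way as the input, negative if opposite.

-4425.8333 rpm (opposite to input, |ω| = 4425.8333 rpm)

Stage 1 [94T→74T]: ω = 2825.0000×94/74 = 3588.5135 rpm, dir flips to −; running = −3588.5135
Stage 2 [74T→60T]: ω = 3588.5135×74/60 = 4425.8333 rpm, dir flips to +; running = +4425.8333
Stage 3 [43T→43T]: ω = 4425.8333×43/43 = 4425.8333 rpm, dir flips to −; running = −4425.8333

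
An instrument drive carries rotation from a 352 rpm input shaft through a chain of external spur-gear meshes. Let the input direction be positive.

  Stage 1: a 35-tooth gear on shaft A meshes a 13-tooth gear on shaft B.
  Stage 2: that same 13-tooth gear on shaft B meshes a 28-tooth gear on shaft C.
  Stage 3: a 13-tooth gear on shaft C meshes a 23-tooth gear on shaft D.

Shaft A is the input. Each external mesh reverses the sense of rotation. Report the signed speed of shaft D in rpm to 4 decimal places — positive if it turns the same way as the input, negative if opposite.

Stage 1 [35T→13T]: ω = 352.0000×35/13 = 947.6923 rpm, dir flips to −; running = −947.6923
Stage 2 [13T→28T]: ω = 947.6923×13/28 = 440.0000 rpm, dir flips to +; running = +440.0000
Stage 3 [13T→23T]: ω = 440.0000×13/23 = 248.6957 rpm, dir flips to −; running = −248.6957

-248.6957 rpm (opposite to input, |ω| = 248.6957 rpm)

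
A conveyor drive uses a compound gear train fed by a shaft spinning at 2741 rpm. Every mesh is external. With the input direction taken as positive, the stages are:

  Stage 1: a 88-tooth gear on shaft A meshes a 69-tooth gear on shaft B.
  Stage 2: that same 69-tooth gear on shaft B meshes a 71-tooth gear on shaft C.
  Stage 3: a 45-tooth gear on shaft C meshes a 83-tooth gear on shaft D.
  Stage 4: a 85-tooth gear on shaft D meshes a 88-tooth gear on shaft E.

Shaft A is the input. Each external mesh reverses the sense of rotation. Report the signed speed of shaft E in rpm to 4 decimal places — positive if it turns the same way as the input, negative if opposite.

Stage 1 [88T→69T]: ω = 2741.0000×88/69 = 3495.7681 rpm, dir flips to −; running = −3495.7681
Stage 2 [69T→71T]: ω = 3495.7681×69/71 = 3397.2958 rpm, dir flips to +; running = +3397.2958
Stage 3 [45T→83T]: ω = 3397.2958×45/83 = 1841.9073 rpm, dir flips to −; running = −1841.9073
Stage 4 [85T→88T]: ω = 1841.9073×85/88 = 1779.1151 rpm, dir flips to +; running = +1779.1151

+1779.1151 rpm (same as input, |ω| = 1779.1151 rpm)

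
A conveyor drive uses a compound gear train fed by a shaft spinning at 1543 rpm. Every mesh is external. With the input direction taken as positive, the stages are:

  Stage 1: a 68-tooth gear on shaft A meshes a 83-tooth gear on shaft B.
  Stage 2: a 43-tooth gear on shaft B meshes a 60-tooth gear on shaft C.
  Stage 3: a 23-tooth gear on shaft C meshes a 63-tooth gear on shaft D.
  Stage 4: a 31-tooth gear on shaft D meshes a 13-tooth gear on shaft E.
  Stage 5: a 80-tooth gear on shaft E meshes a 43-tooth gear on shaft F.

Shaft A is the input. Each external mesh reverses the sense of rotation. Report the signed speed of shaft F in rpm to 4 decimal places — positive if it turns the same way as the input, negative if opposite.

Stage 1 [68T→83T]: ω = 1543.0000×68/83 = 1264.1446 rpm, dir flips to −; running = −1264.1446
Stage 2 [43T→60T]: ω = 1264.1446×43/60 = 905.9703 rpm, dir flips to +; running = +905.9703
Stage 3 [23T→63T]: ω = 905.9703×23/63 = 330.7511 rpm, dir flips to −; running = −330.7511
Stage 4 [31T→13T]: ω = 330.7511×31/13 = 788.7141 rpm, dir flips to +; running = +788.7141
Stage 5 [80T→43T]: ω = 788.7141×80/43 = 1467.3750 rpm, dir flips to −; running = −1467.3750

-1467.3750 rpm (opposite to input, |ω| = 1467.3750 rpm)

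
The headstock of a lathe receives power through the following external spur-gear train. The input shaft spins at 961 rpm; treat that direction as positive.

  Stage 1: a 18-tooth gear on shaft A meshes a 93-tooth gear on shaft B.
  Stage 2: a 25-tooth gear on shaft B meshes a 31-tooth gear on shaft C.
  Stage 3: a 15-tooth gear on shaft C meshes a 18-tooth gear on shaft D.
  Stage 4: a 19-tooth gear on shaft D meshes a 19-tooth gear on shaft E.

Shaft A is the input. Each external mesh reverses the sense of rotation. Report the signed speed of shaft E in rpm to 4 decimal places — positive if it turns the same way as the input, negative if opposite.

Stage 1 [18T→93T]: ω = 961.0000×18/93 = 186.0000 rpm, dir flips to −; running = −186.0000
Stage 2 [25T→31T]: ω = 186.0000×25/31 = 150.0000 rpm, dir flips to +; running = +150.0000
Stage 3 [15T→18T]: ω = 150.0000×15/18 = 125.0000 rpm, dir flips to −; running = −125.0000
Stage 4 [19T→19T]: ω = 125.0000×19/19 = 125.0000 rpm, dir flips to +; running = +125.0000

+125.0000 rpm (same as input, |ω| = 125.0000 rpm)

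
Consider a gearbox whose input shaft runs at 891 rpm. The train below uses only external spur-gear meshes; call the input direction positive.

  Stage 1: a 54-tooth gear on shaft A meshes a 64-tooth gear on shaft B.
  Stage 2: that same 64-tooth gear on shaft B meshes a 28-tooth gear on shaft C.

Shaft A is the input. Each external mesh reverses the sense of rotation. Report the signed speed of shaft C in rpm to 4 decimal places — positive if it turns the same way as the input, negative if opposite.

Stage 1 [54T→64T]: ω = 891.0000×54/64 = 751.7812 rpm, dir flips to −; running = −751.7812
Stage 2 [64T→28T]: ω = 751.7812×64/28 = 1718.3571 rpm, dir flips to +; running = +1718.3571

+1718.3571 rpm (same as input, |ω| = 1718.3571 rpm)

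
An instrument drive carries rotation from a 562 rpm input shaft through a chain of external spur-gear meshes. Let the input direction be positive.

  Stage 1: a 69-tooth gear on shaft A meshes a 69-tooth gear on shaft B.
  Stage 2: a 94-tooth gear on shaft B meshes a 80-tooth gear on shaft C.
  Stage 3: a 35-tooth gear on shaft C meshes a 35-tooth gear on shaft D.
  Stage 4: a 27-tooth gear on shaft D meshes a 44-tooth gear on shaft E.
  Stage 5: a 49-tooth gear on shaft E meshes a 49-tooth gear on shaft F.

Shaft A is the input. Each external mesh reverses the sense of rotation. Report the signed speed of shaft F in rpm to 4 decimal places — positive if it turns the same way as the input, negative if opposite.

-405.2148 rpm (opposite to input, |ω| = 405.2148 rpm)

Stage 1 [69T→69T]: ω = 562.0000×69/69 = 562.0000 rpm, dir flips to −; running = −562.0000
Stage 2 [94T→80T]: ω = 562.0000×94/80 = 660.3500 rpm, dir flips to +; running = +660.3500
Stage 3 [35T→35T]: ω = 660.3500×35/35 = 660.3500 rpm, dir flips to −; running = −660.3500
Stage 4 [27T→44T]: ω = 660.3500×27/44 = 405.2148 rpm, dir flips to +; running = +405.2148
Stage 5 [49T→49T]: ω = 405.2148×49/49 = 405.2148 rpm, dir flips to −; running = −405.2148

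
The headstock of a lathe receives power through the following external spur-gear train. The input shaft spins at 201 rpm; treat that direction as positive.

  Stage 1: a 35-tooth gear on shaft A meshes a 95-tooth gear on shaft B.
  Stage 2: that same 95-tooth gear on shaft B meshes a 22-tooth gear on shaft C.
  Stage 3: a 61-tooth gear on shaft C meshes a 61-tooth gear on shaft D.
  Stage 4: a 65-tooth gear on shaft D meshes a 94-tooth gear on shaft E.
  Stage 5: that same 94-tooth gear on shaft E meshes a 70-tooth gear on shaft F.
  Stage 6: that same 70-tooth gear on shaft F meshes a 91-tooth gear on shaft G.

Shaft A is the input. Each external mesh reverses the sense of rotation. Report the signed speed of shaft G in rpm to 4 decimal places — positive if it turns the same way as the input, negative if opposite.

+228.4091 rpm (same as input, |ω| = 228.4091 rpm)

Stage 1 [35T→95T]: ω = 201.0000×35/95 = 74.0526 rpm, dir flips to −; running = −74.0526
Stage 2 [95T→22T]: ω = 74.0526×95/22 = 319.7727 rpm, dir flips to +; running = +319.7727
Stage 3 [61T→61T]: ω = 319.7727×61/61 = 319.7727 rpm, dir flips to −; running = −319.7727
Stage 4 [65T→94T]: ω = 319.7727×65/94 = 221.1194 rpm, dir flips to +; running = +221.1194
Stage 5 [94T→70T]: ω = 221.1194×94/70 = 296.9318 rpm, dir flips to −; running = −296.9318
Stage 6 [70T→91T]: ω = 296.9318×70/91 = 228.4091 rpm, dir flips to +; running = +228.4091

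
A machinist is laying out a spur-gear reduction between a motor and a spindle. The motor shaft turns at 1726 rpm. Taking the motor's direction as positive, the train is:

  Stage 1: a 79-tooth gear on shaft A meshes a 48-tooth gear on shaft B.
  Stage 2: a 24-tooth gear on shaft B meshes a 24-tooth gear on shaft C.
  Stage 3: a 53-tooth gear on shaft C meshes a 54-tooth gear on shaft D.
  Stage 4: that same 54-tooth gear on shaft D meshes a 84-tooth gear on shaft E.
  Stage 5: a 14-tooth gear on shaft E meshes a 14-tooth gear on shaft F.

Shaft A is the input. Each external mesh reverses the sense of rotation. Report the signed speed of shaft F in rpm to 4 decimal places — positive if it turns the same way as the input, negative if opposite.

Stage 1 [79T→48T]: ω = 1726.0000×79/48 = 2840.7083 rpm, dir flips to −; running = −2840.7083
Stage 2 [24T→24T]: ω = 2840.7083×24/24 = 2840.7083 rpm, dir flips to +; running = +2840.7083
Stage 3 [53T→54T]: ω = 2840.7083×53/54 = 2788.1026 rpm, dir flips to −; running = −2788.1026
Stage 4 [54T→84T]: ω = 2788.1026×54/84 = 1792.3517 rpm, dir flips to +; running = +1792.3517
Stage 5 [14T→14T]: ω = 1792.3517×14/14 = 1792.3517 rpm, dir flips to −; running = −1792.3517

-1792.3517 rpm (opposite to input, |ω| = 1792.3517 rpm)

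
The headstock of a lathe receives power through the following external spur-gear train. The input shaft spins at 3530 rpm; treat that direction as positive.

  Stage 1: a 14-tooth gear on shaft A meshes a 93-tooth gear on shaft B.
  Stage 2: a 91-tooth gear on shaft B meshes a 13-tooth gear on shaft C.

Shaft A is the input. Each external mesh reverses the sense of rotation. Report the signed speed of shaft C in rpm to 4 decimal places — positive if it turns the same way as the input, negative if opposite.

+3719.7849 rpm (same as input, |ω| = 3719.7849 rpm)

Stage 1 [14T→93T]: ω = 3530.0000×14/93 = 531.3978 rpm, dir flips to −; running = −531.3978
Stage 2 [91T→13T]: ω = 531.3978×91/13 = 3719.7849 rpm, dir flips to +; running = +3719.7849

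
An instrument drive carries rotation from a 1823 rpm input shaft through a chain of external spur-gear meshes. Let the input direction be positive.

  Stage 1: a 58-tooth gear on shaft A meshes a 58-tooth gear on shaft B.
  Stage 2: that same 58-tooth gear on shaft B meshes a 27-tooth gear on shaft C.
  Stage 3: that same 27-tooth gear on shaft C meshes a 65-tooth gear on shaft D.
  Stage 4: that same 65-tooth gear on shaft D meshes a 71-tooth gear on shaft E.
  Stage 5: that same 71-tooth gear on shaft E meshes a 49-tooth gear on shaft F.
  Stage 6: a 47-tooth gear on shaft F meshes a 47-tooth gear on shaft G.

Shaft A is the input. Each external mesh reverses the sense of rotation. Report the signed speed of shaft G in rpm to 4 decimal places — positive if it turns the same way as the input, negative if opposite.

+2157.8367 rpm (same as input, |ω| = 2157.8367 rpm)

Stage 1 [58T→58T]: ω = 1823.0000×58/58 = 1823.0000 rpm, dir flips to −; running = −1823.0000
Stage 2 [58T→27T]: ω = 1823.0000×58/27 = 3916.0741 rpm, dir flips to +; running = +3916.0741
Stage 3 [27T→65T]: ω = 3916.0741×27/65 = 1626.6769 rpm, dir flips to −; running = −1626.6769
Stage 4 [65T→71T]: ω = 1626.6769×65/71 = 1489.2113 rpm, dir flips to +; running = +1489.2113
Stage 5 [71T→49T]: ω = 1489.2113×71/49 = 2157.8367 rpm, dir flips to −; running = −2157.8367
Stage 6 [47T→47T]: ω = 2157.8367×47/47 = 2157.8367 rpm, dir flips to +; running = +2157.8367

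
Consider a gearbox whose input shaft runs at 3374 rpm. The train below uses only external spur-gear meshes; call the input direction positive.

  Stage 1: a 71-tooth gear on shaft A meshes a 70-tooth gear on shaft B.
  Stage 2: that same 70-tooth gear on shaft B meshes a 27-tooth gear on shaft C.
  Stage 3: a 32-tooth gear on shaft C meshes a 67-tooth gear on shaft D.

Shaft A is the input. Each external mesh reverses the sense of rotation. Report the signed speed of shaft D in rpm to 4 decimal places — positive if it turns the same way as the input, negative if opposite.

Stage 1 [71T→70T]: ω = 3374.0000×71/70 = 3422.2000 rpm, dir flips to −; running = −3422.2000
Stage 2 [70T→27T]: ω = 3422.2000×70/27 = 8872.3704 rpm, dir flips to +; running = +8872.3704
Stage 3 [32T→67T]: ω = 8872.3704×32/67 = 4237.5500 rpm, dir flips to −; running = −4237.5500

-4237.5500 rpm (opposite to input, |ω| = 4237.5500 rpm)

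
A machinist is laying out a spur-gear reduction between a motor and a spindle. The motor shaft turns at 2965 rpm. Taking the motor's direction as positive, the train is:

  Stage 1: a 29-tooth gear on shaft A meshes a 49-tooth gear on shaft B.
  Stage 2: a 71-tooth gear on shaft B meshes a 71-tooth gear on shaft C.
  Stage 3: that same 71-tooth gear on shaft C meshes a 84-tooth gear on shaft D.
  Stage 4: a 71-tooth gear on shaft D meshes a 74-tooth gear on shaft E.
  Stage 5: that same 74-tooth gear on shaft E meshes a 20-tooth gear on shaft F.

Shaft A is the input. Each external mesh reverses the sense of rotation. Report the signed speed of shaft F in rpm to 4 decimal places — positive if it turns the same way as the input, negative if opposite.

Stage 1 [29T→49T]: ω = 2965.0000×29/49 = 1754.7959 rpm, dir flips to −; running = −1754.7959
Stage 2 [71T→71T]: ω = 1754.7959×71/71 = 1754.7959 rpm, dir flips to +; running = +1754.7959
Stage 3 [71T→84T]: ω = 1754.7959×71/84 = 1483.2204 rpm, dir flips to −; running = −1483.2204
Stage 4 [71T→74T]: ω = 1483.2204×71/74 = 1423.0898 rpm, dir flips to +; running = +1423.0898
Stage 5 [74T→20T]: ω = 1423.0898×74/20 = 5265.4323 rpm, dir flips to −; running = −5265.4323

-5265.4323 rpm (opposite to input, |ω| = 5265.4323 rpm)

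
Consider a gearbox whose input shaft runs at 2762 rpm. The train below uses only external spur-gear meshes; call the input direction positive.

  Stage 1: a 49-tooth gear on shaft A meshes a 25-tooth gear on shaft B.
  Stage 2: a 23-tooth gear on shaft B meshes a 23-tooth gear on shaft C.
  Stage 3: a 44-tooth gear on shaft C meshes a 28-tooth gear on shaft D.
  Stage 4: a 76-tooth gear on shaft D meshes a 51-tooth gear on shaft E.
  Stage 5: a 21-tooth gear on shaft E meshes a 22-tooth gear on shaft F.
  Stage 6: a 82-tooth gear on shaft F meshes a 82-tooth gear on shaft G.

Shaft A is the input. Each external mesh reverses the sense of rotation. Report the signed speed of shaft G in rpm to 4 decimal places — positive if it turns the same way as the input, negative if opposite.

+12100.8094 rpm (same as input, |ω| = 12100.8094 rpm)

Stage 1 [49T→25T]: ω = 2762.0000×49/25 = 5413.5200 rpm, dir flips to −; running = −5413.5200
Stage 2 [23T→23T]: ω = 5413.5200×23/23 = 5413.5200 rpm, dir flips to +; running = +5413.5200
Stage 3 [44T→28T]: ω = 5413.5200×44/28 = 8506.9600 rpm, dir flips to −; running = −8506.9600
Stage 4 [76T→51T]: ω = 8506.9600×76/51 = 12677.0384 rpm, dir flips to +; running = +12677.0384
Stage 5 [21T→22T]: ω = 12677.0384×21/22 = 12100.8094 rpm, dir flips to −; running = −12100.8094
Stage 6 [82T→82T]: ω = 12100.8094×82/82 = 12100.8094 rpm, dir flips to +; running = +12100.8094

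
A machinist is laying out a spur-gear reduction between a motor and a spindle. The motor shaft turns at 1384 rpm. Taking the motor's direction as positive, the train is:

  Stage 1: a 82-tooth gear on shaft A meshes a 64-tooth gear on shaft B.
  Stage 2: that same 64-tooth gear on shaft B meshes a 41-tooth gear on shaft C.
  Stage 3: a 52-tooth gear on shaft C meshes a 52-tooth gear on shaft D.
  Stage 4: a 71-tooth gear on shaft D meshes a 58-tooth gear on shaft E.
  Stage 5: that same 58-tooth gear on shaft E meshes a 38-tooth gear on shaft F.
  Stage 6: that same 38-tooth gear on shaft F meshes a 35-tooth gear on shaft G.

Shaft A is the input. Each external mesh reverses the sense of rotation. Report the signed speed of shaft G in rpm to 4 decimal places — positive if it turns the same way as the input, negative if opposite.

+5615.0857 rpm (same as input, |ω| = 5615.0857 rpm)

Stage 1 [82T→64T]: ω = 1384.0000×82/64 = 1773.2500 rpm, dir flips to −; running = −1773.2500
Stage 2 [64T→41T]: ω = 1773.2500×64/41 = 2768.0000 rpm, dir flips to +; running = +2768.0000
Stage 3 [52T→52T]: ω = 2768.0000×52/52 = 2768.0000 rpm, dir flips to −; running = −2768.0000
Stage 4 [71T→58T]: ω = 2768.0000×71/58 = 3388.4138 rpm, dir flips to +; running = +3388.4138
Stage 5 [58T→38T]: ω = 3388.4138×58/38 = 5171.7895 rpm, dir flips to −; running = −5171.7895
Stage 6 [38T→35T]: ω = 5171.7895×38/35 = 5615.0857 rpm, dir flips to +; running = +5615.0857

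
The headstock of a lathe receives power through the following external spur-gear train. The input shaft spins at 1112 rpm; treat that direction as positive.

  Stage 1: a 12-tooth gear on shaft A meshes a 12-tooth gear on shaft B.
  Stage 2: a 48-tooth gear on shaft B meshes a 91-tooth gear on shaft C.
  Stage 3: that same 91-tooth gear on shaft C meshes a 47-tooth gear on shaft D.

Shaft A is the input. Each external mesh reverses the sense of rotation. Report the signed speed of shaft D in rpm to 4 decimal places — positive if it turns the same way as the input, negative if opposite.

Stage 1 [12T→12T]: ω = 1112.0000×12/12 = 1112.0000 rpm, dir flips to −; running = −1112.0000
Stage 2 [48T→91T]: ω = 1112.0000×48/91 = 586.5495 rpm, dir flips to +; running = +586.5495
Stage 3 [91T→47T]: ω = 586.5495×91/47 = 1135.6596 rpm, dir flips to −; running = −1135.6596

-1135.6596 rpm (opposite to input, |ω| = 1135.6596 rpm)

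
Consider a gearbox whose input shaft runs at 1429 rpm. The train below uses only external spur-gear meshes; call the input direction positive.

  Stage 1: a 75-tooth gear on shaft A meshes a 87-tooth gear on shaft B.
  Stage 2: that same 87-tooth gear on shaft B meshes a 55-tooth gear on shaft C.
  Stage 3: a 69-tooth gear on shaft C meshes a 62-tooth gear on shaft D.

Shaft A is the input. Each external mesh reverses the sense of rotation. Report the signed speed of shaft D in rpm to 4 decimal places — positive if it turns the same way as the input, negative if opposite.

Stage 1 [75T→87T]: ω = 1429.0000×75/87 = 1231.8966 rpm, dir flips to −; running = −1231.8966
Stage 2 [87T→55T]: ω = 1231.8966×87/55 = 1948.6364 rpm, dir flips to +; running = +1948.6364
Stage 3 [69T→62T]: ω = 1948.6364×69/62 = 2168.6437 rpm, dir flips to −; running = −2168.6437

-2168.6437 rpm (opposite to input, |ω| = 2168.6437 rpm)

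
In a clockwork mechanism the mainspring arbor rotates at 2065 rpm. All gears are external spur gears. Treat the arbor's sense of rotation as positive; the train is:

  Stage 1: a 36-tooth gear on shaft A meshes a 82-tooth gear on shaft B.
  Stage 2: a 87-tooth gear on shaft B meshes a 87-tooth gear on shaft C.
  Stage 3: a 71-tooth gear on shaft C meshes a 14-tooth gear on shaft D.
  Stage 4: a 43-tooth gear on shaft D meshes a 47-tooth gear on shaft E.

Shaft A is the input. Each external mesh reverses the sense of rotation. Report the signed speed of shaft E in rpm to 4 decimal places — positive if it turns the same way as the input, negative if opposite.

+4206.3908 rpm (same as input, |ω| = 4206.3908 rpm)

Stage 1 [36T→82T]: ω = 2065.0000×36/82 = 906.5854 rpm, dir flips to −; running = −906.5854
Stage 2 [87T→87T]: ω = 906.5854×87/87 = 906.5854 rpm, dir flips to +; running = +906.5854
Stage 3 [71T→14T]: ω = 906.5854×71/14 = 4597.6829 rpm, dir flips to −; running = −4597.6829
Stage 4 [43T→47T]: ω = 4597.6829×43/47 = 4206.3908 rpm, dir flips to +; running = +4206.3908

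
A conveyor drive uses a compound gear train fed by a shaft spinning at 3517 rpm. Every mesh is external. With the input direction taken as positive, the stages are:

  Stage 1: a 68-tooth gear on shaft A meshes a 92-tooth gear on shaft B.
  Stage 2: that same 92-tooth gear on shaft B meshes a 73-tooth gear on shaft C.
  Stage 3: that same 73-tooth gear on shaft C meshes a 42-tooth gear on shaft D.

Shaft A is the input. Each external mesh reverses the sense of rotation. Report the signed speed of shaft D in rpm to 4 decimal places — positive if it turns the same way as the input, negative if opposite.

Stage 1 [68T→92T]: ω = 3517.0000×68/92 = 2599.5217 rpm, dir flips to −; running = −2599.5217
Stage 2 [92T→73T]: ω = 2599.5217×92/73 = 3276.1096 rpm, dir flips to +; running = +3276.1096
Stage 3 [73T→42T]: ω = 3276.1096×73/42 = 5694.1905 rpm, dir flips to −; running = −5694.1905

-5694.1905 rpm (opposite to input, |ω| = 5694.1905 rpm)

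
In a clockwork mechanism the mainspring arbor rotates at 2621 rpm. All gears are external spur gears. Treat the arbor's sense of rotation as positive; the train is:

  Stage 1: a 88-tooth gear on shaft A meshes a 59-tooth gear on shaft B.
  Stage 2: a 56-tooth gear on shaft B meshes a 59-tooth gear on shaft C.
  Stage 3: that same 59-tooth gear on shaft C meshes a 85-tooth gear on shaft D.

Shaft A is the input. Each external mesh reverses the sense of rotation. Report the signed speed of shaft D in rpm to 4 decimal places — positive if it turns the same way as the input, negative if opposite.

-2575.5310 rpm (opposite to input, |ω| = 2575.5310 rpm)

Stage 1 [88T→59T]: ω = 2621.0000×88/59 = 3909.2881 rpm, dir flips to −; running = −3909.2881
Stage 2 [56T→59T]: ω = 3909.2881×56/59 = 3710.5108 rpm, dir flips to +; running = +3710.5108
Stage 3 [59T→85T]: ω = 3710.5108×59/85 = 2575.5310 rpm, dir flips to −; running = −2575.5310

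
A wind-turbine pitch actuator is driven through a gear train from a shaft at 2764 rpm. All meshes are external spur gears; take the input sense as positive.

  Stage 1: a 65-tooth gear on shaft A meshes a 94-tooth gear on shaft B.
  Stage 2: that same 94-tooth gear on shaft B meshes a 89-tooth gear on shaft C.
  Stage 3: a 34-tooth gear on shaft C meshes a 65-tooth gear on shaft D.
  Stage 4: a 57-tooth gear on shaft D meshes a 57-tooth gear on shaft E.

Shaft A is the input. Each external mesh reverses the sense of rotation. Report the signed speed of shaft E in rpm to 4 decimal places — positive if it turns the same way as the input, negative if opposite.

+1055.9101 rpm (same as input, |ω| = 1055.9101 rpm)

Stage 1 [65T→94T]: ω = 2764.0000×65/94 = 1911.2766 rpm, dir flips to −; running = −1911.2766
Stage 2 [94T→89T]: ω = 1911.2766×94/89 = 2018.6517 rpm, dir flips to +; running = +2018.6517
Stage 3 [34T→65T]: ω = 2018.6517×34/65 = 1055.9101 rpm, dir flips to −; running = −1055.9101
Stage 4 [57T→57T]: ω = 1055.9101×57/57 = 1055.9101 rpm, dir flips to +; running = +1055.9101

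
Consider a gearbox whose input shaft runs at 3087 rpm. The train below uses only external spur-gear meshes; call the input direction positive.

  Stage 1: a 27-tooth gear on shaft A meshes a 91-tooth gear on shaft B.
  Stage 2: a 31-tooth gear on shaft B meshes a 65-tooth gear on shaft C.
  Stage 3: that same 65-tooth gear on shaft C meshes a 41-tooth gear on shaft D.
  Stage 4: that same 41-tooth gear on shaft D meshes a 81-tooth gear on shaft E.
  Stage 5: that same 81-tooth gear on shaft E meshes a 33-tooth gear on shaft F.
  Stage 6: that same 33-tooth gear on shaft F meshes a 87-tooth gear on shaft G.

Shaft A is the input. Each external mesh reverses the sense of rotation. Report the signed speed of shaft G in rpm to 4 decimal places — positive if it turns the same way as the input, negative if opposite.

+326.3634 rpm (same as input, |ω| = 326.3634 rpm)

Stage 1 [27T→91T]: ω = 3087.0000×27/91 = 915.9231 rpm, dir flips to −; running = −915.9231
Stage 2 [31T→65T]: ω = 915.9231×31/65 = 436.8249 rpm, dir flips to +; running = +436.8249
Stage 3 [65T→41T]: ω = 436.8249×65/41 = 692.5272 rpm, dir flips to −; running = −692.5272
Stage 4 [41T→81T]: ω = 692.5272×41/81 = 350.5385 rpm, dir flips to +; running = +350.5385
Stage 5 [81T→33T]: ω = 350.5385×81/33 = 860.4126 rpm, dir flips to −; running = −860.4126
Stage 6 [33T→87T]: ω = 860.4126×33/87 = 326.3634 rpm, dir flips to +; running = +326.3634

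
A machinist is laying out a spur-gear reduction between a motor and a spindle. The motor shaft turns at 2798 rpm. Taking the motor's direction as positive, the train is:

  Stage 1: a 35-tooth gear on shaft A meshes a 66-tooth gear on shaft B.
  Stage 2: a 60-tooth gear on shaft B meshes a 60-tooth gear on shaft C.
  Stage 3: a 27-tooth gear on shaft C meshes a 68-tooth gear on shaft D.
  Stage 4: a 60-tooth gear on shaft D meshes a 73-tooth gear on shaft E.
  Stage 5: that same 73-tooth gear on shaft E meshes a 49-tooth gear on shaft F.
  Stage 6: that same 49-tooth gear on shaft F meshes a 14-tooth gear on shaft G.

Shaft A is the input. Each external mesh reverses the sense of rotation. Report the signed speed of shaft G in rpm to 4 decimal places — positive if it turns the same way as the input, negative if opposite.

+2524.9332 rpm (same as input, |ω| = 2524.9332 rpm)

Stage 1 [35T→66T]: ω = 2798.0000×35/66 = 1483.7879 rpm, dir flips to −; running = −1483.7879
Stage 2 [60T→60T]: ω = 1483.7879×60/60 = 1483.7879 rpm, dir flips to +; running = +1483.7879
Stage 3 [27T→68T]: ω = 1483.7879×27/68 = 589.1511 rpm, dir flips to −; running = −589.1511
Stage 4 [60T→73T]: ω = 589.1511×60/73 = 484.2338 rpm, dir flips to +; running = +484.2338
Stage 5 [73T→49T]: ω = 484.2338×73/49 = 721.4095 rpm, dir flips to −; running = −721.4095
Stage 6 [49T→14T]: ω = 721.4095×49/14 = 2524.9332 rpm, dir flips to +; running = +2524.9332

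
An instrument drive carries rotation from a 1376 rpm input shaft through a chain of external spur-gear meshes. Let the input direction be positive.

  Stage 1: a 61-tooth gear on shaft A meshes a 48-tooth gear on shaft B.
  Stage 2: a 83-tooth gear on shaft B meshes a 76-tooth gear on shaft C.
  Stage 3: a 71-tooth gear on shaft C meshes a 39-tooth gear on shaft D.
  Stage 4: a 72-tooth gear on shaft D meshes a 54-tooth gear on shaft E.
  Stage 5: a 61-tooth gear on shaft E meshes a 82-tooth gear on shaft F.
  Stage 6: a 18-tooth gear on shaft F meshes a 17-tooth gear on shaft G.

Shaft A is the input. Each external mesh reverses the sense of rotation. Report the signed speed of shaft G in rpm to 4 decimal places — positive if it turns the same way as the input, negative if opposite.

+3651.2669 rpm (same as input, |ω| = 3651.2669 rpm)

Stage 1 [61T→48T]: ω = 1376.0000×61/48 = 1748.6667 rpm, dir flips to −; running = −1748.6667
Stage 2 [83T→76T]: ω = 1748.6667×83/76 = 1909.7281 rpm, dir flips to +; running = +1909.7281
Stage 3 [71T→39T]: ω = 1909.7281×71/39 = 3476.6844 rpm, dir flips to −; running = −3476.6844
Stage 4 [72T→54T]: ω = 3476.6844×72/54 = 4635.5792 rpm, dir flips to +; running = +4635.5792
Stage 5 [61T→82T]: ω = 4635.5792×61/82 = 3448.4187 rpm, dir flips to −; running = −3448.4187
Stage 6 [18T→17T]: ω = 3448.4187×18/17 = 3651.2669 rpm, dir flips to +; running = +3651.2669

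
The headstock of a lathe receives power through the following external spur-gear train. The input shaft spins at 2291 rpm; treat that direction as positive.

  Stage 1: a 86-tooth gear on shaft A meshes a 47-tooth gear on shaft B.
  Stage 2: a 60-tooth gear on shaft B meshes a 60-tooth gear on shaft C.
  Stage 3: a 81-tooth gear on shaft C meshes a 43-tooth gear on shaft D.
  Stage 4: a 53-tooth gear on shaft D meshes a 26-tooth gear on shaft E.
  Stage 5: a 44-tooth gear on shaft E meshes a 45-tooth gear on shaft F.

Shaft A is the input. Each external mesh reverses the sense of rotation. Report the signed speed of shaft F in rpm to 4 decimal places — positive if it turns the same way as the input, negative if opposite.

Stage 1 [86T→47T]: ω = 2291.0000×86/47 = 4192.0426 rpm, dir flips to −; running = −4192.0426
Stage 2 [60T→60T]: ω = 4192.0426×60/60 = 4192.0426 rpm, dir flips to +; running = +4192.0426
Stage 3 [81T→43T]: ω = 4192.0426×81/43 = 7896.6383 rpm, dir flips to −; running = −7896.6383
Stage 4 [53T→26T]: ω = 7896.6383×53/26 = 16096.9935 rpm, dir flips to +; running = +16096.9935
Stage 5 [44T→45T]: ω = 16096.9935×44/45 = 15739.2825 rpm, dir flips to −; running = −15739.2825

-15739.2825 rpm (opposite to input, |ω| = 15739.2825 rpm)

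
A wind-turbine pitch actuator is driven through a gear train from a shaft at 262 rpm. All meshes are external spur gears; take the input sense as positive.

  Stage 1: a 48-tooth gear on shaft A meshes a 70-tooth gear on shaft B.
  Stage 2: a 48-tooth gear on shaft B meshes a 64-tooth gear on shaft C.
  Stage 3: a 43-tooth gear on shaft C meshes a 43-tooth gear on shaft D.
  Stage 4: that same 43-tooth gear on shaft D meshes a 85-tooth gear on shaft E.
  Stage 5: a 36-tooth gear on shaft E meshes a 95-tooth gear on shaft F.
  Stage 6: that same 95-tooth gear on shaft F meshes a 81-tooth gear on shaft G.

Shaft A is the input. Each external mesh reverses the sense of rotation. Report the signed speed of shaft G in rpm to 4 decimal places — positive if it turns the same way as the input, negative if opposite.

+30.2951 rpm (same as input, |ω| = 30.2951 rpm)

Stage 1 [48T→70T]: ω = 262.0000×48/70 = 179.6571 rpm, dir flips to −; running = −179.6571
Stage 2 [48T→64T]: ω = 179.6571×48/64 = 134.7429 rpm, dir flips to +; running = +134.7429
Stage 3 [43T→43T]: ω = 134.7429×43/43 = 134.7429 rpm, dir flips to −; running = −134.7429
Stage 4 [43T→85T]: ω = 134.7429×43/85 = 68.1640 rpm, dir flips to +; running = +68.1640
Stage 5 [36T→95T]: ω = 68.1640×36/95 = 25.8306 rpm, dir flips to −; running = −25.8306
Stage 6 [95T→81T]: ω = 25.8306×95/81 = 30.2951 rpm, dir flips to +; running = +30.2951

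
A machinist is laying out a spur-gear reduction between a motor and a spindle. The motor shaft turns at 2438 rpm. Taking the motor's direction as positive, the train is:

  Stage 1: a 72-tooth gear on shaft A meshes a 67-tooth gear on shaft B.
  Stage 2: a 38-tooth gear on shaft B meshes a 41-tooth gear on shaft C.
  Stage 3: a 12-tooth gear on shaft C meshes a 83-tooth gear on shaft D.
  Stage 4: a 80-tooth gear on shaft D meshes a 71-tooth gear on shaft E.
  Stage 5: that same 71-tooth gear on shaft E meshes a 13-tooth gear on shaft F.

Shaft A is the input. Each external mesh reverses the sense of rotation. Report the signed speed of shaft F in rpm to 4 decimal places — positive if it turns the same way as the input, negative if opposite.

Stage 1 [72T→67T]: ω = 2438.0000×72/67 = 2619.9403 rpm, dir flips to −; running = −2619.9403
Stage 2 [38T→41T]: ω = 2619.9403×38/41 = 2428.2373 rpm, dir flips to +; running = +2428.2373
Stage 3 [12T→83T]: ω = 2428.2373×12/83 = 351.0705 rpm, dir flips to −; running = −351.0705
Stage 4 [80T→71T]: ω = 351.0705×80/71 = 395.5723 rpm, dir flips to +; running = +395.5723
Stage 5 [71T→13T]: ω = 395.5723×71/13 = 2160.4336 rpm, dir flips to −; running = −2160.4336

-2160.4336 rpm (opposite to input, |ω| = 2160.4336 rpm)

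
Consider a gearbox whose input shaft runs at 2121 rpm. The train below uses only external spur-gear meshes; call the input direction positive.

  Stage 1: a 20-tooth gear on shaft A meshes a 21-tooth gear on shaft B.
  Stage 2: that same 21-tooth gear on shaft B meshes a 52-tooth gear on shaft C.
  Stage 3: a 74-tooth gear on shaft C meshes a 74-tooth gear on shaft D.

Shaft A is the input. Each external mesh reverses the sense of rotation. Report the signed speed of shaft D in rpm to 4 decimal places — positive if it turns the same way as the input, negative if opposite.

-815.7692 rpm (opposite to input, |ω| = 815.7692 rpm)

Stage 1 [20T→21T]: ω = 2121.0000×20/21 = 2020.0000 rpm, dir flips to −; running = −2020.0000
Stage 2 [21T→52T]: ω = 2020.0000×21/52 = 815.7692 rpm, dir flips to +; running = +815.7692
Stage 3 [74T→74T]: ω = 815.7692×74/74 = 815.7692 rpm, dir flips to −; running = −815.7692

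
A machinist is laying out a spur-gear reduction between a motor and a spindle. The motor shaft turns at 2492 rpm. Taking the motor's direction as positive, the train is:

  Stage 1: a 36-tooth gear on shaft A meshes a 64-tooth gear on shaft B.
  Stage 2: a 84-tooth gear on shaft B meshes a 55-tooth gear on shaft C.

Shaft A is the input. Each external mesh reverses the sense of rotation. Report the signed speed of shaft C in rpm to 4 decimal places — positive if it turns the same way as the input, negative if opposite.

+2140.8545 rpm (same as input, |ω| = 2140.8545 rpm)

Stage 1 [36T→64T]: ω = 2492.0000×36/64 = 1401.7500 rpm, dir flips to −; running = −1401.7500
Stage 2 [84T→55T]: ω = 1401.7500×84/55 = 2140.8545 rpm, dir flips to +; running = +2140.8545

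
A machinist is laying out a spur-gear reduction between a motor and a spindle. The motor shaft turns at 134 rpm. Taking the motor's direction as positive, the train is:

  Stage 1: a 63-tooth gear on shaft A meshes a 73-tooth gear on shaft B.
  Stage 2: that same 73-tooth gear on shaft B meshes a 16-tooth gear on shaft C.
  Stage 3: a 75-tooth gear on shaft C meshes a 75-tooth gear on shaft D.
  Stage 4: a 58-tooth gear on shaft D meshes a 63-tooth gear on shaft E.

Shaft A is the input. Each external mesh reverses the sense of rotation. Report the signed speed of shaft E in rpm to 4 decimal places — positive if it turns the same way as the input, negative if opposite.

+485.7500 rpm (same as input, |ω| = 485.7500 rpm)

Stage 1 [63T→73T]: ω = 134.0000×63/73 = 115.6438 rpm, dir flips to −; running = −115.6438
Stage 2 [73T→16T]: ω = 115.6438×73/16 = 527.6250 rpm, dir flips to +; running = +527.6250
Stage 3 [75T→75T]: ω = 527.6250×75/75 = 527.6250 rpm, dir flips to −; running = −527.6250
Stage 4 [58T→63T]: ω = 527.6250×58/63 = 485.7500 rpm, dir flips to +; running = +485.7500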